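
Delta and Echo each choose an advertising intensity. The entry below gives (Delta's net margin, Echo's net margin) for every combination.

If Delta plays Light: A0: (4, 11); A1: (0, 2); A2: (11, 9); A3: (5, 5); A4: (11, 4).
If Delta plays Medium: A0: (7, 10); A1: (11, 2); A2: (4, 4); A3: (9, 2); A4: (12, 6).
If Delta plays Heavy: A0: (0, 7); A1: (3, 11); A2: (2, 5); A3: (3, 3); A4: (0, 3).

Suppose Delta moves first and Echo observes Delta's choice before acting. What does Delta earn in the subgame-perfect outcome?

7

Solve by backward induction (Delta leads).
- Light → Echo plays A0 (best of 11, 2, 9, 5, 4); Delta gets 4.
- Medium → Echo plays A0 (best of 10, 2, 4, 2, 6); Delta gets 7.
- Heavy → Echo plays A1 (best of 7, 11, 5, 3, 3); Delta gets 3.
Among 4, 7, 3, the best is 7 at Medium. Subgame-perfect outcome: (Medium, A0) with payoffs (7, 10).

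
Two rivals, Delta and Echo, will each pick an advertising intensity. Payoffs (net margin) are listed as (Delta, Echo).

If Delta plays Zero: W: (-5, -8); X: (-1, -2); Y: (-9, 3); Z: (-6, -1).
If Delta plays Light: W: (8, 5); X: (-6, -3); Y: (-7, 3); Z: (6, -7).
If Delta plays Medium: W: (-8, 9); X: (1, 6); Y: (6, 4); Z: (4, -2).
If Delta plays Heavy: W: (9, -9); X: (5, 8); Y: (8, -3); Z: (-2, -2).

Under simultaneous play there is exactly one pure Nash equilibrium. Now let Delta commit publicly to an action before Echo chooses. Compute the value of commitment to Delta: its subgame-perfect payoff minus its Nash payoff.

3

Echo best-responds to each possible Delta move:
- Zero: BR = Y, leader payoff -9.
- Light: BR = W, leader payoff 8.
- Medium: BR = W, leader payoff -8.
- Heavy: BR = X, leader payoff 5.
Maximizing over -9, 8, -8, 5, Delta chooses Light. Subgame-perfect outcome: (Light, W) with payoffs (8, 5).
Under simultaneous play:
Delta's best replies: W→Heavy; X→Heavy; Y→Heavy; Z→Light.
Echo's best replies: Zero→Y; Light→W; Medium→W; Heavy→X.
The unique mutual best reply is (Heavy, X), giving (5, 8).
Delta's commitment gain: 8 − 5 = 3.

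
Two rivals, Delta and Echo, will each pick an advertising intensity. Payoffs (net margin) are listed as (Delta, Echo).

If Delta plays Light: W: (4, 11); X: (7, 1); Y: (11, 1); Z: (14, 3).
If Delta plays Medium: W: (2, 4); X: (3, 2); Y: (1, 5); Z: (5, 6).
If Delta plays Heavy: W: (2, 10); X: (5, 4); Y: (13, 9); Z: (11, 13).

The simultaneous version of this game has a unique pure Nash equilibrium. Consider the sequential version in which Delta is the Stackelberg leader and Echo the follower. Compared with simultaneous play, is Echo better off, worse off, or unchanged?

better off

Solve by backward induction (Delta leads).
- Light: Echo compares 11, 1, 1, 3 and picks W; Delta would get 4.
- Medium: Echo compares 4, 2, 5, 6 and picks Z; Delta would get 5.
- Heavy: Echo compares 10, 4, 9, 13 and picks Z; Delta would get 11.
Delta's induced payoffs are 4, 5, 11, so Delta commits to Heavy. Subgame-perfect outcome: (Heavy, Z) with payoffs (11, 13).
For the simultaneous game, intersect best replies.
Delta's best replies: W→Light; X→Light; Y→Heavy; Z→Light.
Echo's best replies: Light→W; Medium→Z; Heavy→Z.
The unique mutual best reply is (Light, W), giving (4, 11).
Echo earns 13 sequentially versus 11 at the Nash outcome: better off.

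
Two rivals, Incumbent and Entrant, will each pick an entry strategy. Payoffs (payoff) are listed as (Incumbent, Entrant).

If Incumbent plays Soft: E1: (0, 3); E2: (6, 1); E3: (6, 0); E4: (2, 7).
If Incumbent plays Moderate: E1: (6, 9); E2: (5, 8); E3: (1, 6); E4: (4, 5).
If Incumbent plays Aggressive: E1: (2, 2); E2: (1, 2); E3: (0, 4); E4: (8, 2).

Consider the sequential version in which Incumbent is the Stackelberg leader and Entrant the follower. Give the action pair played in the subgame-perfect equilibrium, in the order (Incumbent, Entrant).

Backward induction with Incumbent moving first.
- Soft: Entrant compares 3, 1, 0, 7 and picks E4; Incumbent would get 2.
- Moderate: Entrant compares 9, 8, 6, 5 and picks E1; Incumbent would get 6.
- Aggressive: Entrant compares 2, 2, 4, 2 and picks E3; Incumbent would get 0.
Incumbent's induced payoffs are 2, 6, 0, so Incumbent commits to Moderate. Subgame-perfect outcome: (Moderate, E1) with payoffs (6, 9).

(Moderate, E1)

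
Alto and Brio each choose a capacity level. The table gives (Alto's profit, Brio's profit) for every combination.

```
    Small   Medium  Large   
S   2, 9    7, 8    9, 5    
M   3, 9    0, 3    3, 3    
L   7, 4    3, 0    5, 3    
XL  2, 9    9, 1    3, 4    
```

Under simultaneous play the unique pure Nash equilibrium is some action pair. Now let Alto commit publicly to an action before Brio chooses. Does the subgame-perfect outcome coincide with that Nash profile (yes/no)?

yes

Brio best-responds to each possible Alto move:
- S: BR = Small, leader payoff 2.
- M: BR = Small, leader payoff 3.
- L: BR = Small, leader payoff 7.
- XL: BR = Small, leader payoff 2.
Maximizing over 2, 3, 7, 2, Alto chooses L. Subgame-perfect outcome: (L, Small) with payoffs (7, 4).
Now find the simultaneous Nash equilibrium.
Alto's best replies: Small→L; Medium→XL; Large→S.
Brio's best replies: S→Small; M→Small; L→Small; XL→Small.
Only (L, Small) has each player best-responding; Nash payoffs (7, 4).
Sequential outcome (L, Small) coincides with the Nash profile (L, Small).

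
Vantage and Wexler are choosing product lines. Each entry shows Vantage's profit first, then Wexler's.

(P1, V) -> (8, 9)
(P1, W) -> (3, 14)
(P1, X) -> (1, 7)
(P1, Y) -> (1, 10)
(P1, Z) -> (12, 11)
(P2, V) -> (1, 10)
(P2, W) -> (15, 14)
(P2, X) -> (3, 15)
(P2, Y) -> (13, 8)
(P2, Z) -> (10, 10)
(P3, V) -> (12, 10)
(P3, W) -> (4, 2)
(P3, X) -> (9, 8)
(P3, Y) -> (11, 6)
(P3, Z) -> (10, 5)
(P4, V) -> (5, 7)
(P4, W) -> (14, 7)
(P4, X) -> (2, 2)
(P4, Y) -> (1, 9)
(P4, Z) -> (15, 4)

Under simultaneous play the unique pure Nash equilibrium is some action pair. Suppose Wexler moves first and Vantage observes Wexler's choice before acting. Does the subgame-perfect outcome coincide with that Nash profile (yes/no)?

Vantage best-responds to each possible Wexler move:
- V: BR = P3, leader payoff 10.
- W: BR = P2, leader payoff 14.
- X: BR = P3, leader payoff 8.
- Y: BR = P2, leader payoff 8.
- Z: BR = P4, leader payoff 4.
Among 10, 14, 8, 8, 4, the best is 14 at W. Subgame-perfect outcome: (P2, W) with payoffs (15, 14).
Under simultaneous play:
Vantage's best replies: V→P3; W→P2; X→P3; Y→P2; Z→P4.
Wexler's best replies: P1→W; P2→X; P3→V; P4→Y.
The unique mutual best reply is (P3, V), giving (12, 10).
Sequential outcome (P2, W) differs from the Nash profile (P3, V).

no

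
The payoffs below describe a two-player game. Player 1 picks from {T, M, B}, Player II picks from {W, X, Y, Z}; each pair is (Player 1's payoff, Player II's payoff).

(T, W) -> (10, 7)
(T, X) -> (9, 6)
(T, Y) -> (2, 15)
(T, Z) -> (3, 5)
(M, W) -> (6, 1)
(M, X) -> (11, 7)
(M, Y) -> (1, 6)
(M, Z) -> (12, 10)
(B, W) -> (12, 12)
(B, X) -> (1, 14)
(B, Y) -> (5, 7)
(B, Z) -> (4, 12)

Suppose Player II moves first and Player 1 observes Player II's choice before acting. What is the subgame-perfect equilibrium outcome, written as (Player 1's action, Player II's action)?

(B, W)

Player 1 best-responds to each possible Player II move:
- W → Player 1 plays B (best of 10, 6, 12); Player II gets 12.
- X → Player 1 plays M (best of 9, 11, 1); Player II gets 7.
- Y → Player 1 plays B (best of 2, 1, 5); Player II gets 7.
- Z → Player 1 plays M (best of 3, 12, 4); Player II gets 10.
Maximizing over 12, 7, 7, 10, Player II chooses W. Subgame-perfect outcome: (B, W) with payoffs (12, 12).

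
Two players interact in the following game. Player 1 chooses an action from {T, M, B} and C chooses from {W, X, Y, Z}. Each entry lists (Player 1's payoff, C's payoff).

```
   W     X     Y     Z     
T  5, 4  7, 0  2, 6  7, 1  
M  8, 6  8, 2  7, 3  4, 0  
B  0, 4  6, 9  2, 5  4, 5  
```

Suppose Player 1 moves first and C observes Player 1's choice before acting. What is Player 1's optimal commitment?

Solve by backward induction (Player 1 leads).
- T → C plays Y (best of 4, 0, 6, 1); Player 1 gets 2.
- M → C plays W (best of 6, 2, 3, 0); Player 1 gets 8.
- B → C plays X (best of 4, 9, 5, 5); Player 1 gets 6.
Maximizing over 2, 8, 6, Player 1 chooses M. Subgame-perfect outcome: (M, W) with payoffs (8, 6).

M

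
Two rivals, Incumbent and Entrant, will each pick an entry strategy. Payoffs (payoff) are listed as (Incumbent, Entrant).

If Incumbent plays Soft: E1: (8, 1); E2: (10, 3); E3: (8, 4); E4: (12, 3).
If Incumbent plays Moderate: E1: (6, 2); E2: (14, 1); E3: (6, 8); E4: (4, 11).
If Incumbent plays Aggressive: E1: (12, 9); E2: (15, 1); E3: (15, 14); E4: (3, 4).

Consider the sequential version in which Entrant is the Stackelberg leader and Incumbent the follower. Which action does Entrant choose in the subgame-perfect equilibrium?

E3

Backward induction with Entrant moving first.
- E1: Incumbent compares 8, 6, 12 and picks Aggressive; Entrant would get 9.
- E2: Incumbent compares 10, 14, 15 and picks Aggressive; Entrant would get 1.
- E3: Incumbent compares 8, 6, 15 and picks Aggressive; Entrant would get 14.
- E4: Incumbent compares 12, 4, 3 and picks Soft; Entrant would get 3.
Maximizing over 9, 1, 14, 3, Entrant chooses E3. Subgame-perfect outcome: (Aggressive, E3) with payoffs (15, 14).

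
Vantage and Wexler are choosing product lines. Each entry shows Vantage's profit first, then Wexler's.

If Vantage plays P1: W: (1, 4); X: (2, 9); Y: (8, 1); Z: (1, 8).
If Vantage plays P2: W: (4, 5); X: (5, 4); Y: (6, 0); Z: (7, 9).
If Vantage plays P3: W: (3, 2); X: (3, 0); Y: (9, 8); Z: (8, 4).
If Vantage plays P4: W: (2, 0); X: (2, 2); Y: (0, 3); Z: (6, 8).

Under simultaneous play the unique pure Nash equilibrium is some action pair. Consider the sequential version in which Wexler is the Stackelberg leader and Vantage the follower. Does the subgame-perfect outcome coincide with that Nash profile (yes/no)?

Backward induction with Wexler moving first.
- W: Vantage compares 1, 4, 3, 2 and picks P2; Wexler would get 5.
- X: Vantage compares 2, 5, 3, 2 and picks P2; Wexler would get 4.
- Y: Vantage compares 8, 6, 9, 0 and picks P3; Wexler would get 8.
- Z: Vantage compares 1, 7, 8, 6 and picks P3; Wexler would get 4.
Wexler's induced payoffs are 5, 4, 8, 4, so Wexler commits to Y. Subgame-perfect outcome: (P3, Y) with payoffs (9, 8).
For the simultaneous game, intersect best replies.
Vantage's best replies: W→P2; X→P2; Y→P3; Z→P3.
Wexler's best replies: P1→X; P2→Z; P3→Y; P4→Z.
The unique mutual best reply is (P3, Y), giving (9, 8).
Sequential outcome (P3, Y) coincides with the Nash profile (P3, Y).

yes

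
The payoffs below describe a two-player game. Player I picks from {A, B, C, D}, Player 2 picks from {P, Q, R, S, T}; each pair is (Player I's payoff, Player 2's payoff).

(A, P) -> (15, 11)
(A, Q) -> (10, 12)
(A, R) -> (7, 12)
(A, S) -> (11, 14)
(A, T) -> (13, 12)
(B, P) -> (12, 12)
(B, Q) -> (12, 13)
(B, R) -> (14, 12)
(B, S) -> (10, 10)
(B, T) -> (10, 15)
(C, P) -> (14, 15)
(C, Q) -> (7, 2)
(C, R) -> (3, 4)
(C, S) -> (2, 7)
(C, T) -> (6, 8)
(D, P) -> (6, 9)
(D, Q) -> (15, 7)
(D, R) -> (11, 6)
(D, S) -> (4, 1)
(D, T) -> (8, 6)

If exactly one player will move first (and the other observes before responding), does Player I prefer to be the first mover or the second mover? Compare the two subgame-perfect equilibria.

If Player I leads: Player 2's best replies are A→S, B→T, C→P, D→P; Player I's induced payoffs 11, 10, 14, 6; outcome (C, P), payoffs (14, 15).
If Player 2 leads: Player I's best replies are P→A, Q→D, R→B, S→A, T→A; Player 2's induced payoffs 11, 7, 12, 14, 12; outcome (A, S), payoffs (11, 14).
Player I gets 14 moving first and 11 moving second, so Player I prefers to move first.

first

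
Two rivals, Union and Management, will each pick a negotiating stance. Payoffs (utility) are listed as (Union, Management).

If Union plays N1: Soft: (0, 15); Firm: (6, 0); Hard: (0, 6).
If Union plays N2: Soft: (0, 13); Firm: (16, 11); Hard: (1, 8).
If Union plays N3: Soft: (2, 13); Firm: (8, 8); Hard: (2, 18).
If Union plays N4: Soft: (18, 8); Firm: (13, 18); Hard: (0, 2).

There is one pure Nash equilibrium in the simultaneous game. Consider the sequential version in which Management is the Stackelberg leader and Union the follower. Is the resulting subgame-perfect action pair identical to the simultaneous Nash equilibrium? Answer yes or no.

Work backward from Union's decision.
- Soft → Union plays N4 (best of 0, 0, 2, 18); Management gets 8.
- Firm → Union plays N2 (best of 6, 16, 8, 13); Management gets 11.
- Hard → Union plays N3 (best of 0, 1, 2, 0); Management gets 18.
Maximizing over 8, 11, 18, Management chooses Hard. Subgame-perfect outcome: (N3, Hard) with payoffs (2, 18).
Under simultaneous play:
Union's best replies: Soft→N4; Firm→N2; Hard→N3.
Management's best replies: N1→Soft; N2→Soft; N3→Hard; N4→Firm.
Only (N3, Hard) has each player best-responding; Nash payoffs (2, 18).
Sequential outcome (N3, Hard) coincides with the Nash profile (N3, Hard).

yes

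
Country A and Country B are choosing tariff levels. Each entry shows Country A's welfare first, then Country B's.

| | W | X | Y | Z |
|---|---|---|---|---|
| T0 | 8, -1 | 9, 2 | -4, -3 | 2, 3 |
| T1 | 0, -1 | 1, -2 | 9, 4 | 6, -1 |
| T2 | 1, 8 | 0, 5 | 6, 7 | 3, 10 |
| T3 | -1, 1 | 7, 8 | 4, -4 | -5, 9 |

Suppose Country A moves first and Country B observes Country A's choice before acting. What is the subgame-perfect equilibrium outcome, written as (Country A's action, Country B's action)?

(T1, Y)

Work backward from Country B's decision.
- T0 → Country B plays Z (best of -1, 2, -3, 3); Country A gets 2.
- T1 → Country B plays Y (best of -1, -2, 4, -1); Country A gets 9.
- T2 → Country B plays Z (best of 8, 5, 7, 10); Country A gets 3.
- T3 → Country B plays Z (best of 1, 8, -4, 9); Country A gets -5.
Among 2, 9, 3, -5, the best is 9 at T1. Subgame-perfect outcome: (T1, Y) with payoffs (9, 4).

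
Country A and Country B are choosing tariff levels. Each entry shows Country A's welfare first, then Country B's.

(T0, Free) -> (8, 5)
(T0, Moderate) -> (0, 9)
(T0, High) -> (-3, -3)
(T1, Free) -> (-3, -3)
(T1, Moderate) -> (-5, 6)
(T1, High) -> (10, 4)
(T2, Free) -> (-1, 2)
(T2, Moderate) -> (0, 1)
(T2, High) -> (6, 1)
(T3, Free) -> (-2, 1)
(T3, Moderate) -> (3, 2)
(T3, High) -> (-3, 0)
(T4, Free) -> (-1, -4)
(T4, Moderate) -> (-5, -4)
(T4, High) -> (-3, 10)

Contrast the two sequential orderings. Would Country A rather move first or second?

second

If Country A leads: Country B's best replies are T0→Moderate, T1→Moderate, T2→Free, T3→Moderate, T4→High; Country A's induced payoffs 0, -5, -1, 3, -3; outcome (T3, Moderate), payoffs (3, 2).
If Country B leads: Country A's best replies are Free→T0, Moderate→T3, High→T1; Country B's induced payoffs 5, 2, 4; outcome (T0, Free), payoffs (8, 5).
Country A gets 3 moving first and 8 moving second, so Country A prefers to move second.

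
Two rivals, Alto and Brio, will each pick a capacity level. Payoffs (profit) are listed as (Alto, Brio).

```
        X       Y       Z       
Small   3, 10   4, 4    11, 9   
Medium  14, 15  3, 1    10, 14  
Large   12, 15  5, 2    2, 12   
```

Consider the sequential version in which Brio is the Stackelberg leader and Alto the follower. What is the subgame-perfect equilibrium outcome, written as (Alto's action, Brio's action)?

Solve by backward induction (Brio leads).
- X → Alto plays Medium (best of 3, 14, 12); Brio gets 15.
- Y → Alto plays Large (best of 4, 3, 5); Brio gets 2.
- Z → Alto plays Small (best of 11, 10, 2); Brio gets 9.
Maximizing over 15, 2, 9, Brio chooses X. Subgame-perfect outcome: (Medium, X) with payoffs (14, 15).

(Medium, X)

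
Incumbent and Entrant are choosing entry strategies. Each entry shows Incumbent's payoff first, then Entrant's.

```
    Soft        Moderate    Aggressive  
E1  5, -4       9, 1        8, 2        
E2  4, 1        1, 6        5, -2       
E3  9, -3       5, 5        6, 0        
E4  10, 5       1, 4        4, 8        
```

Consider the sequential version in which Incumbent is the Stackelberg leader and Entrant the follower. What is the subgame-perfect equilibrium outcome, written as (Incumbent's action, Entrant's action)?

Entrant best-responds to each possible Incumbent move:
- E1 → Entrant plays Aggressive (best of -4, 1, 2); Incumbent gets 8.
- E2 → Entrant plays Moderate (best of 1, 6, -2); Incumbent gets 1.
- E3 → Entrant plays Moderate (best of -3, 5, 0); Incumbent gets 5.
- E4 → Entrant plays Aggressive (best of 5, 4, 8); Incumbent gets 4.
Maximizing over 8, 1, 5, 4, Incumbent chooses E1. Subgame-perfect outcome: (E1, Aggressive) with payoffs (8, 2).

(E1, Aggressive)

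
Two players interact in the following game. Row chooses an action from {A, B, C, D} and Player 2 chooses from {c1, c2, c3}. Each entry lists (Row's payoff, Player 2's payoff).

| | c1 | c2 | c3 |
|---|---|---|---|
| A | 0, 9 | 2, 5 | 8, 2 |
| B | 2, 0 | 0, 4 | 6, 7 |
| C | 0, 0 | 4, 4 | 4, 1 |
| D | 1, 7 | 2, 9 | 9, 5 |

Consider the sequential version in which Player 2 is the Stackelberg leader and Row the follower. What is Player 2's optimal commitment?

Row best-responds to each possible Player 2 move:
- c1 → Row plays B (best of 0, 2, 0, 1); Player 2 gets 0.
- c2 → Row plays C (best of 2, 0, 4, 2); Player 2 gets 4.
- c3 → Row plays D (best of 8, 6, 4, 9); Player 2 gets 5.
Among 0, 4, 5, the best is 5 at c3. Subgame-perfect outcome: (D, c3) with payoffs (9, 5).

c3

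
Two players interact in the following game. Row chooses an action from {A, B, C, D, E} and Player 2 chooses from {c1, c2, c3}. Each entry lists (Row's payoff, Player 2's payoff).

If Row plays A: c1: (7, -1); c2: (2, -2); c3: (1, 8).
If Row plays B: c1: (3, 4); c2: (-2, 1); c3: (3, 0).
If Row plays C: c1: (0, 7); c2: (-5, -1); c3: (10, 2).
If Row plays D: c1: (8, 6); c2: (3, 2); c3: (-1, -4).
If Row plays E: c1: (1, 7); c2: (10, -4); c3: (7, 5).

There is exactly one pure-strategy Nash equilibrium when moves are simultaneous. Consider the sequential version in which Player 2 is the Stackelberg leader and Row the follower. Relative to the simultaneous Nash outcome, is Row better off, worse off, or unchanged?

unchanged

Row best-responds to each possible Player 2 move:
- c1: Row compares 7, 3, 0, 8, 1 and picks D; Player 2 would get 6.
- c2: Row compares 2, -2, -5, 3, 10 and picks E; Player 2 would get -4.
- c3: Row compares 1, 3, 10, -1, 7 and picks C; Player 2 would get 2.
Player 2's induced payoffs are 6, -4, 2, so Player 2 commits to c1. Subgame-perfect outcome: (D, c1) with payoffs (8, 6).
For the simultaneous game, intersect best replies.
Row's best replies: c1→D; c2→E; c3→C.
Player 2's best replies: A→c3; B→c1; C→c1; D→c1; E→c1.
The unique mutual best reply is (D, c1), giving (8, 6).
Row earns 8 sequentially versus 8 at the Nash outcome: unchanged.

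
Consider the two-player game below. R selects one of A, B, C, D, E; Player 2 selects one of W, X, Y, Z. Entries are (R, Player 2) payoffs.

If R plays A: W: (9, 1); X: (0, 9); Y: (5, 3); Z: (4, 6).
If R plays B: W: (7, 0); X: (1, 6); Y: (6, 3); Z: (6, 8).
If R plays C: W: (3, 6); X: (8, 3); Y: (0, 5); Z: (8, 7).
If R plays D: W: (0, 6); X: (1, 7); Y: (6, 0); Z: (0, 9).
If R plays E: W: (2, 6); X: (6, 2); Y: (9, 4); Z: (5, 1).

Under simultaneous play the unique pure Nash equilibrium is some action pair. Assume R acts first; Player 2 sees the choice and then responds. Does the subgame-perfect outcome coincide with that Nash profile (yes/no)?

Work backward from Player 2's decision.
- A → Player 2 plays X (best of 1, 9, 3, 6); R gets 0.
- B → Player 2 plays Z (best of 0, 6, 3, 8); R gets 6.
- C → Player 2 plays Z (best of 6, 3, 5, 7); R gets 8.
- D → Player 2 plays Z (best of 6, 7, 0, 9); R gets 0.
- E → Player 2 plays W (best of 6, 2, 4, 1); R gets 2.
Maximizing over 0, 6, 8, 0, 2, R chooses C. Subgame-perfect outcome: (C, Z) with payoffs (8, 7).
Under simultaneous play:
R's best replies: W→A; X→C; Y→E; Z→C.
Player 2's best replies: A→X; B→Z; C→Z; D→Z; E→W.
The unique mutual best reply is (C, Z), giving (8, 7).
Sequential outcome (C, Z) coincides with the Nash profile (C, Z).

yes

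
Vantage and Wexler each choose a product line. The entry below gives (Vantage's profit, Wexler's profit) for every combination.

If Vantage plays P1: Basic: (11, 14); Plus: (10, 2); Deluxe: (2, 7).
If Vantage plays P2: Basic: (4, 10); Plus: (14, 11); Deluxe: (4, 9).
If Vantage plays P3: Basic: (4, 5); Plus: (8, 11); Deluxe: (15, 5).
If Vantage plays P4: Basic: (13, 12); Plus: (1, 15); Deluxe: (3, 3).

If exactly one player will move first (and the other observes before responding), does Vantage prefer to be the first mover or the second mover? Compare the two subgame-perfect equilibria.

If Vantage leads: Wexler's best replies are P1→Basic, P2→Plus, P3→Plus, P4→Plus; Vantage's induced payoffs 11, 14, 8, 1; outcome (P2, Plus), payoffs (14, 11).
If Wexler leads: Vantage's best replies are Basic→P4, Plus→P2, Deluxe→P3; Wexler's induced payoffs 12, 11, 5; outcome (P4, Basic), payoffs (13, 12).
Vantage gets 14 moving first and 13 moving second, so Vantage prefers to move first.

first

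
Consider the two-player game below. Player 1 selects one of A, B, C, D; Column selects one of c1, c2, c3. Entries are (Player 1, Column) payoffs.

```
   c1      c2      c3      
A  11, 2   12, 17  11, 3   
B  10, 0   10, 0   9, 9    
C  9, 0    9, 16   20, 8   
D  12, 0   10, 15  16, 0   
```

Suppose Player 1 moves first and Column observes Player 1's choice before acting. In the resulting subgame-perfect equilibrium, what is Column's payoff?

17

Work backward from Column's decision.
- A: BR = c2, leader payoff 12.
- B: BR = c3, leader payoff 9.
- C: BR = c2, leader payoff 9.
- D: BR = c2, leader payoff 10.
Maximizing over 12, 9, 9, 10, Player 1 chooses A. Subgame-perfect outcome: (A, c2) with payoffs (12, 17).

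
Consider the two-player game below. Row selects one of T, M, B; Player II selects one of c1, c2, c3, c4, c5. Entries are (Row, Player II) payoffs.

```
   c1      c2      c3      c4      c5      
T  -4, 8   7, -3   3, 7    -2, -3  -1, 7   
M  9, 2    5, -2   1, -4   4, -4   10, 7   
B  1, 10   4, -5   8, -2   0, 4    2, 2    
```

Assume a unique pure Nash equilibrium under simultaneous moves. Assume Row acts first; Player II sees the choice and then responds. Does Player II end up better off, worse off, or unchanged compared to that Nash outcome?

unchanged

Work backward from Player II's decision.
- T: Player II compares 8, -3, 7, -3, 7 and picks c1; Row would get -4.
- M: Player II compares 2, -2, -4, -4, 7 and picks c5; Row would get 10.
- B: Player II compares 10, -5, -2, 4, 2 and picks c1; Row would get 1.
Maximizing over -4, 10, 1, Row chooses M. Subgame-perfect outcome: (M, c5) with payoffs (10, 7).
For the simultaneous game, intersect best replies.
Row's best replies: c1→M; c2→T; c3→B; c4→M; c5→M.
Player II's best replies: T→c1; M→c5; B→c1.
Only (M, c5) has each player best-responding; Nash payoffs (10, 7).
Player II earns 7 sequentially versus 7 at the Nash outcome: unchanged.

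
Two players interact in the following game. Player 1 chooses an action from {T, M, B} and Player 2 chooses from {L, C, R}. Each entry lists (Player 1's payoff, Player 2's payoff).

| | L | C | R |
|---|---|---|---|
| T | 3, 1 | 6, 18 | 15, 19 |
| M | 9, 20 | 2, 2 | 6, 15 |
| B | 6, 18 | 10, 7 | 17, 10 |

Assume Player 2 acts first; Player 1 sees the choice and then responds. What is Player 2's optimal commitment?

L

Work backward from Player 1's decision.
- L → Player 1 plays M (best of 3, 9, 6); Player 2 gets 20.
- C → Player 1 plays B (best of 6, 2, 10); Player 2 gets 7.
- R → Player 1 plays B (best of 15, 6, 17); Player 2 gets 10.
Among 20, 7, 10, the best is 20 at L. Subgame-perfect outcome: (M, L) with payoffs (9, 20).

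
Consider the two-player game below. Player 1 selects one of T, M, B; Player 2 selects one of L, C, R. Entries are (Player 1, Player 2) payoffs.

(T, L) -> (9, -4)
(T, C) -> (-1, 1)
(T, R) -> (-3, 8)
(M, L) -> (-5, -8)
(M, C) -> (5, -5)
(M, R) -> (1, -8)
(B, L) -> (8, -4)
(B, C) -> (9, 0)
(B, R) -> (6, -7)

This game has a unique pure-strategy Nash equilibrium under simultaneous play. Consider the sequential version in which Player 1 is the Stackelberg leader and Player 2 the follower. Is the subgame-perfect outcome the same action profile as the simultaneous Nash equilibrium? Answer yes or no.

yes

Work backward from Player 2's decision.
- T: Player 2 compares -4, 1, 8 and picks R; Player 1 would get -3.
- M: Player 2 compares -8, -5, -8 and picks C; Player 1 would get 5.
- B: Player 2 compares -4, 0, -7 and picks C; Player 1 would get 9.
Maximizing over -3, 5, 9, Player 1 chooses B. Subgame-perfect outcome: (B, C) with payoffs (9, 0).
Under simultaneous play:
Player 1's best replies: L→T; C→B; R→B.
Player 2's best replies: T→R; M→C; B→C.
Only (B, C) has each player best-responding; Nash payoffs (9, 0).
Sequential outcome (B, C) coincides with the Nash profile (B, C).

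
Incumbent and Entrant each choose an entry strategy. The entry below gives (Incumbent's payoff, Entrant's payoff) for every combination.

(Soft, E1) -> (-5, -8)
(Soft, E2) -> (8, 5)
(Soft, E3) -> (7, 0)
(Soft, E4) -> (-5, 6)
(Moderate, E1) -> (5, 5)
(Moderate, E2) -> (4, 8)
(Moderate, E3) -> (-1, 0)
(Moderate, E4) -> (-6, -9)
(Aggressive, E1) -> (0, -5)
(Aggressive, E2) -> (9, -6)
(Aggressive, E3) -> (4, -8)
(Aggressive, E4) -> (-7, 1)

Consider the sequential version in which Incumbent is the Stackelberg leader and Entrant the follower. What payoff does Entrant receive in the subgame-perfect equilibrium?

Entrant best-responds to each possible Incumbent move:
- Soft: Entrant compares -8, 5, 0, 6 and picks E4; Incumbent would get -5.
- Moderate: Entrant compares 5, 8, 0, -9 and picks E2; Incumbent would get 4.
- Aggressive: Entrant compares -5, -6, -8, 1 and picks E4; Incumbent would get -7.
Incumbent's induced payoffs are -5, 4, -7, so Incumbent commits to Moderate. Subgame-perfect outcome: (Moderate, E2) with payoffs (4, 8).

8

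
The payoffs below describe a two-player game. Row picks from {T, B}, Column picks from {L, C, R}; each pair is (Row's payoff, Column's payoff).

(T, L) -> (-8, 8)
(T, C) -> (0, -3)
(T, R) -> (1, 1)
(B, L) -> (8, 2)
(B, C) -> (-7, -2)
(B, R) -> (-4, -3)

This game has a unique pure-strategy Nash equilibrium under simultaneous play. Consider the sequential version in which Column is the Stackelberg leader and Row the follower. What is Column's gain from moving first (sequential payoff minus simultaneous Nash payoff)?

0

Work backward from Row's decision.
- L: Row compares -8, 8 and picks B; Column would get 2.
- C: Row compares 0, -7 and picks T; Column would get -3.
- R: Row compares 1, -4 and picks T; Column would get 1.
Among 2, -3, 1, the best is 2 at L. Subgame-perfect outcome: (B, L) with payoffs (8, 2).
For the simultaneous game, intersect best replies.
Row's best replies: L→B; C→T; R→T.
Column's best replies: T→L; B→L.
Only (B, L) has each player best-responding; Nash payoffs (8, 2).
Column's commitment gain: 2 − 2 = 0.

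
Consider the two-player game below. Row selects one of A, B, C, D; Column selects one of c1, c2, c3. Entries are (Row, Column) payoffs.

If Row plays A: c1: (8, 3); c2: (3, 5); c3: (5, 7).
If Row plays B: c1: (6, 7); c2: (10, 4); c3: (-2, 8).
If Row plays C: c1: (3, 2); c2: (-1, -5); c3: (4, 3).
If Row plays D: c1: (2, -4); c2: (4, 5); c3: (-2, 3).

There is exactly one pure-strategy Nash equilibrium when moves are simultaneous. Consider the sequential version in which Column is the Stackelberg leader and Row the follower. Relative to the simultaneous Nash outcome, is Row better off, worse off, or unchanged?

Row best-responds to each possible Column move:
- c1: BR = A, leader payoff 3.
- c2: BR = B, leader payoff 4.
- c3: BR = A, leader payoff 7.
Maximizing over 3, 4, 7, Column chooses c3. Subgame-perfect outcome: (A, c3) with payoffs (5, 7).
Now find the simultaneous Nash equilibrium.
Row's best replies: c1→A; c2→B; c3→A.
Column's best replies: A→c3; B→c3; C→c3; D→c2.
Only (A, c3) has each player best-responding; Nash payoffs (5, 7).
Row earns 5 sequentially versus 5 at the Nash outcome: unchanged.

unchanged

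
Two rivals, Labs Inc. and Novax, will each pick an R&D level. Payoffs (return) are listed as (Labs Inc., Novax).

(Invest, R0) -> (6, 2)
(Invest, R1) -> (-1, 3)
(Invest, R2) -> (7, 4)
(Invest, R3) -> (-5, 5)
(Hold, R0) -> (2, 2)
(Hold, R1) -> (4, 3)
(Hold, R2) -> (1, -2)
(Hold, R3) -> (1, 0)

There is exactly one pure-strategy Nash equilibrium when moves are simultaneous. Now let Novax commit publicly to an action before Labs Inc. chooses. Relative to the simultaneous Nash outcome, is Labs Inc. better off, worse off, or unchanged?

better off

Labs Inc. best-responds to each possible Novax move:
- R0: BR = Invest, leader payoff 2.
- R1: BR = Hold, leader payoff 3.
- R2: BR = Invest, leader payoff 4.
- R3: BR = Hold, leader payoff 0.
Maximizing over 2, 3, 4, 0, Novax chooses R2. Subgame-perfect outcome: (Invest, R2) with payoffs (7, 4).
Under simultaneous play:
Labs Inc.'s best replies: R0→Invest; R1→Hold; R2→Invest; R3→Hold.
Novax's best replies: Invest→R3; Hold→R1.
The unique mutual best reply is (Hold, R1), giving (4, 3).
Labs Inc. earns 7 sequentially versus 4 at the Nash outcome: better off.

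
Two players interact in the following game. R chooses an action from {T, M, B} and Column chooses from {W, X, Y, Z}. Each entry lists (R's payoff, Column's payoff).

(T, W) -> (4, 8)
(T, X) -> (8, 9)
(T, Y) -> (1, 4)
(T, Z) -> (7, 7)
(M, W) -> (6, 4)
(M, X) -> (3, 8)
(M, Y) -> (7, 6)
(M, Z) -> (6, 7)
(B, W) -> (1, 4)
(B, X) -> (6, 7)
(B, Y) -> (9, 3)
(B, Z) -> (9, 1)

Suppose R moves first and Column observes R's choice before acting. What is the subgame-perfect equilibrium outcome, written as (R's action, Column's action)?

(T, X)

Solve by backward induction (R leads).
- T: Column compares 8, 9, 4, 7 and picks X; R would get 8.
- M: Column compares 4, 8, 6, 7 and picks X; R would get 3.
- B: Column compares 4, 7, 3, 1 and picks X; R would get 6.
Among 8, 3, 6, the best is 8 at T. Subgame-perfect outcome: (T, X) with payoffs (8, 9).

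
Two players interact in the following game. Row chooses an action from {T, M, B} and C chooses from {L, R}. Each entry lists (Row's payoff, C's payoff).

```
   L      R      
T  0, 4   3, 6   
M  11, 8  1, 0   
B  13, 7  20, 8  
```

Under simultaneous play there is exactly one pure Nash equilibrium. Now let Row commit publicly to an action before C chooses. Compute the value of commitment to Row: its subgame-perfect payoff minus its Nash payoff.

0

C best-responds to each possible Row move:
- T: C compares 4, 6 and picks R; Row would get 3.
- M: C compares 8, 0 and picks L; Row would get 11.
- B: C compares 7, 8 and picks R; Row would get 20.
Row's induced payoffs are 3, 11, 20, so Row commits to B. Subgame-perfect outcome: (B, R) with payoffs (20, 8).
Now find the simultaneous Nash equilibrium.
Row's best replies: L→B; R→B.
C's best replies: T→R; M→L; B→R.
Only (B, R) has each player best-responding; Nash payoffs (20, 8).
Row's commitment gain: 20 − 20 = 0.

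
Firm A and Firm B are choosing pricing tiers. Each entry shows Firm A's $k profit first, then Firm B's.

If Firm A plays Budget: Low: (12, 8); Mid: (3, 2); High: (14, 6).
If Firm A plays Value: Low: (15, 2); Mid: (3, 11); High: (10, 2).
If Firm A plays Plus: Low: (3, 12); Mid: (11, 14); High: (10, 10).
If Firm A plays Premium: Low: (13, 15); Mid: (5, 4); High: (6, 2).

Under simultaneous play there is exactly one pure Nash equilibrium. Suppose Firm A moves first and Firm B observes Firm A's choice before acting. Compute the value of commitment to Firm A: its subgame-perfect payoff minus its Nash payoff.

Firm B best-responds to each possible Firm A move:
- Budget → Firm B plays Low (best of 8, 2, 6); Firm A gets 12.
- Value → Firm B plays Mid (best of 2, 11, 2); Firm A gets 3.
- Plus → Firm B plays Mid (best of 12, 14, 10); Firm A gets 11.
- Premium → Firm B plays Low (best of 15, 4, 2); Firm A gets 13.
Maximizing over 12, 3, 11, 13, Firm A chooses Premium. Subgame-perfect outcome: (Premium, Low) with payoffs (13, 15).
Now find the simultaneous Nash equilibrium.
Firm A's best replies: Low→Value; Mid→Plus; High→Budget.
Firm B's best replies: Budget→Low; Value→Mid; Plus→Mid; Premium→Low.
Only (Plus, Mid) has each player best-responding; Nash payoffs (11, 14).
Firm A's commitment gain: 13 − 11 = 2.

2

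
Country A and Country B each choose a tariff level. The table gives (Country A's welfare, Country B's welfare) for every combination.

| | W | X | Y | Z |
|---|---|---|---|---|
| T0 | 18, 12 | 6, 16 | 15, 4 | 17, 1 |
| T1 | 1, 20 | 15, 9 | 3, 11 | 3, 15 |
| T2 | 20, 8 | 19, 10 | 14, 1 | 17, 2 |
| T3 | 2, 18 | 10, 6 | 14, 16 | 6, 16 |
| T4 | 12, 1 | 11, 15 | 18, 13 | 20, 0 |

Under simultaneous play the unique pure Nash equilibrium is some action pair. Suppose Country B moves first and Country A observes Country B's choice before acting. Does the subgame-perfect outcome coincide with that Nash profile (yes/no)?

no

Backward induction with Country B moving first.
- W → Country A plays T2 (best of 18, 1, 20, 2, 12); Country B gets 8.
- X → Country A plays T2 (best of 6, 15, 19, 10, 11); Country B gets 10.
- Y → Country A plays T4 (best of 15, 3, 14, 14, 18); Country B gets 13.
- Z → Country A plays T4 (best of 17, 3, 17, 6, 20); Country B gets 0.
Among 8, 10, 13, 0, the best is 13 at Y. Subgame-perfect outcome: (T4, Y) with payoffs (18, 13).
Now find the simultaneous Nash equilibrium.
Country A's best replies: W→T2; X→T2; Y→T4; Z→T4.
Country B's best replies: T0→X; T1→W; T2→X; T3→W; T4→X.
The unique mutual best reply is (T2, X), giving (19, 10).
Sequential outcome (T4, Y) differs from the Nash profile (T2, X).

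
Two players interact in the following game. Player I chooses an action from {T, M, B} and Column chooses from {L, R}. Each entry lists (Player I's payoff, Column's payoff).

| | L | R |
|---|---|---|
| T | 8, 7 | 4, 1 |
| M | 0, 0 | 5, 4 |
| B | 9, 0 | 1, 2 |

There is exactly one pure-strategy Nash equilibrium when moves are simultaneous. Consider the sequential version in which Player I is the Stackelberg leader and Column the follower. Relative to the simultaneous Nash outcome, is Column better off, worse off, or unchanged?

Work backward from Column's decision.
- T: BR = L, leader payoff 8.
- M: BR = R, leader payoff 5.
- B: BR = R, leader payoff 1.
Maximizing over 8, 5, 1, Player I chooses T. Subgame-perfect outcome: (T, L) with payoffs (8, 7).
Under simultaneous play:
Player I's best replies: L→B; R→M.
Column's best replies: T→L; M→R; B→R.
The unique mutual best reply is (M, R), giving (5, 4).
Column earns 7 sequentially versus 4 at the Nash outcome: better off.

better off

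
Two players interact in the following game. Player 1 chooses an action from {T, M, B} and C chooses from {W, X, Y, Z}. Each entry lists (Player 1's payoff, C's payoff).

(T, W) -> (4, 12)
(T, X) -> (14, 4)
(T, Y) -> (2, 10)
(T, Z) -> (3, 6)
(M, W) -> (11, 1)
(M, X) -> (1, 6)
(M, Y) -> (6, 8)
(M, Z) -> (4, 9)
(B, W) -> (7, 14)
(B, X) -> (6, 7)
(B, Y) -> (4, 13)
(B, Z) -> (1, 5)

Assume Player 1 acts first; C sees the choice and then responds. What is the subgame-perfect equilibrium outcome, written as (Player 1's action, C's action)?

(B, W)

Work backward from C's decision.
- T → C plays W (best of 12, 4, 10, 6); Player 1 gets 4.
- M → C plays Z (best of 1, 6, 8, 9); Player 1 gets 4.
- B → C plays W (best of 14, 7, 13, 5); Player 1 gets 7.
Maximizing over 4, 4, 7, Player 1 chooses B. Subgame-perfect outcome: (B, W) with payoffs (7, 14).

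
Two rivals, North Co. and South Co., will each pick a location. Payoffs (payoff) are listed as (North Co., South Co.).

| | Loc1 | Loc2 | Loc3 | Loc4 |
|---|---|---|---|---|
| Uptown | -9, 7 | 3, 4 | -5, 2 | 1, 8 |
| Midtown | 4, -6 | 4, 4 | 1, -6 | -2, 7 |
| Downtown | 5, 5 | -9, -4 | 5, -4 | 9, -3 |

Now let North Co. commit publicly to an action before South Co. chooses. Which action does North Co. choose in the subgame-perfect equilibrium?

Downtown

Backward induction with North Co. moving first.
- Uptown: South Co. compares 7, 4, 2, 8 and picks Loc4; North Co. would get 1.
- Midtown: South Co. compares -6, 4, -6, 7 and picks Loc4; North Co. would get -2.
- Downtown: South Co. compares 5, -4, -4, -3 and picks Loc1; North Co. would get 5.
Maximizing over 1, -2, 5, North Co. chooses Downtown. Subgame-perfect outcome: (Downtown, Loc1) with payoffs (5, 5).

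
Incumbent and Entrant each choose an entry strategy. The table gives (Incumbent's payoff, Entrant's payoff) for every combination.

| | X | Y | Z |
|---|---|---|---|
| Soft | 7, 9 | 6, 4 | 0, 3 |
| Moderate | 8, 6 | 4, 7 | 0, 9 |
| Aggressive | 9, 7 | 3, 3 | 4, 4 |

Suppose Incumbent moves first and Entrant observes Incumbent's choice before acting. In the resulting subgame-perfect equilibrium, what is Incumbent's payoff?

Backward induction with Incumbent moving first.
- Soft → Entrant plays X (best of 9, 4, 3); Incumbent gets 7.
- Moderate → Entrant plays Z (best of 6, 7, 9); Incumbent gets 0.
- Aggressive → Entrant plays X (best of 7, 3, 4); Incumbent gets 9.
Among 7, 0, 9, the best is 9 at Aggressive. Subgame-perfect outcome: (Aggressive, X) with payoffs (9, 7).

9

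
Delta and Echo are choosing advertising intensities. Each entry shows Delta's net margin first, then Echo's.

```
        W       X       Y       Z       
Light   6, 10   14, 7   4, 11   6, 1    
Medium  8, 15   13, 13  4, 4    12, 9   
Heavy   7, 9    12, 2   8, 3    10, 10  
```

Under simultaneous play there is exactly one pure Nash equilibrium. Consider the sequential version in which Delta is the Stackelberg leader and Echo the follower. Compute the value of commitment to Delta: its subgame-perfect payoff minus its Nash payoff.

Backward induction with Delta moving first.
- Light → Echo plays Y (best of 10, 7, 11, 1); Delta gets 4.
- Medium → Echo plays W (best of 15, 13, 4, 9); Delta gets 8.
- Heavy → Echo plays Z (best of 9, 2, 3, 10); Delta gets 10.
Delta's induced payoffs are 4, 8, 10, so Delta commits to Heavy. Subgame-perfect outcome: (Heavy, Z) with payoffs (10, 10).
Under simultaneous play:
Delta's best replies: W→Medium; X→Light; Y→Heavy; Z→Medium.
Echo's best replies: Light→Y; Medium→W; Heavy→Z.
The unique mutual best reply is (Medium, W), giving (8, 15).
Delta's commitment gain: 10 − 8 = 2.

2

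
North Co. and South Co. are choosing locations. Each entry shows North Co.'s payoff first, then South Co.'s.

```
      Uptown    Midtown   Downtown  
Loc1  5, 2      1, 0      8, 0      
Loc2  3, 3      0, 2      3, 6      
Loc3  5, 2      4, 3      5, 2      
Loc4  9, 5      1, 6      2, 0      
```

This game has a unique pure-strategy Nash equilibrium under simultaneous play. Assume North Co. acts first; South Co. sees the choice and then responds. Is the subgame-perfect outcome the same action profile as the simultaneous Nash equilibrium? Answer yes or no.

no

Backward induction with North Co. moving first.
- Loc1: South Co. compares 2, 0, 0 and picks Uptown; North Co. would get 5.
- Loc2: South Co. compares 3, 2, 6 and picks Downtown; North Co. would get 3.
- Loc3: South Co. compares 2, 3, 2 and picks Midtown; North Co. would get 4.
- Loc4: South Co. compares 5, 6, 0 and picks Midtown; North Co. would get 1.
North Co.'s induced payoffs are 5, 3, 4, 1, so North Co. commits to Loc1. Subgame-perfect outcome: (Loc1, Uptown) with payoffs (5, 2).
Under simultaneous play:
North Co.'s best replies: Uptown→Loc4; Midtown→Loc3; Downtown→Loc1.
South Co.'s best replies: Loc1→Uptown; Loc2→Downtown; Loc3→Midtown; Loc4→Midtown.
The unique mutual best reply is (Loc3, Midtown), giving (4, 3).
Sequential outcome (Loc1, Uptown) differs from the Nash profile (Loc3, Midtown).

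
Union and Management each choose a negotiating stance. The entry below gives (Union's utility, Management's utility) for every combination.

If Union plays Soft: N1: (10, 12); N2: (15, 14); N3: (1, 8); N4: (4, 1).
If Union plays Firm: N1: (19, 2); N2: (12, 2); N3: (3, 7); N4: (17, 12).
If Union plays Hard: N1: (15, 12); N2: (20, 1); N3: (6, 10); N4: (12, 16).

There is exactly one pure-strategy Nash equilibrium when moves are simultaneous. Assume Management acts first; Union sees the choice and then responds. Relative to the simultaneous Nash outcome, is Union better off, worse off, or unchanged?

unchanged

Union best-responds to each possible Management move:
- N1 → Union plays Firm (best of 10, 19, 15); Management gets 2.
- N2 → Union plays Hard (best of 15, 12, 20); Management gets 1.
- N3 → Union plays Hard (best of 1, 3, 6); Management gets 10.
- N4 → Union plays Firm (best of 4, 17, 12); Management gets 12.
Among 2, 1, 10, 12, the best is 12 at N4. Subgame-perfect outcome: (Firm, N4) with payoffs (17, 12).
Now find the simultaneous Nash equilibrium.
Union's best replies: N1→Firm; N2→Hard; N3→Hard; N4→Firm.
Management's best replies: Soft→N2; Firm→N4; Hard→N4.
Only (Firm, N4) has each player best-responding; Nash payoffs (17, 12).
Union earns 17 sequentially versus 17 at the Nash outcome: unchanged.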